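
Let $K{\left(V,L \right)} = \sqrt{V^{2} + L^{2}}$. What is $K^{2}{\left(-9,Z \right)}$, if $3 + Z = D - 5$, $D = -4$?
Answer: $225$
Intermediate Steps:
$Z = -12$ ($Z = -3 - 9 = -12$)
$K{\left(V,L \right)} = \sqrt{L^{2} + V^{2}}$
$K^{2}{\left(-9,Z \right)} = \left(\sqrt{\left(-12\right)^{2} + \left(-9\right)^{2}}\right)^{2} = \left(\sqrt{144 + 81}\right)^{2} = \left(\sqrt{225}\right)^{2} = 15^{2} = 225$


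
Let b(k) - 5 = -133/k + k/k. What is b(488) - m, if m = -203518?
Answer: 99319579/488 ≈ 2.0352e+5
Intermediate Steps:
b(k) = 6 - 133/k (b(k) = 5 + (-133/k + k/k) = 5 + (-133/k + 1) = 5 + (1 - 133/k) = 6 - 133/k)
b(488) - m = (6 - 133/488) - 1*(-203518) = (6 - 133*1/488) + 203518 = (6 - 133/488) + 203518 = 2795/488 + 203518 = 99319579/488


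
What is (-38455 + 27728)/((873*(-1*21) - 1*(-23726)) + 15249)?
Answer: -10727/20642 ≈ -0.51967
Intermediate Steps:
(-38455 + 27728)/((873*(-1*21) - 1*(-23726)) + 15249) = -10727/((873*(-21) + 23726) + 15249) = -10727/((-18333 + 23726) + 15249) = -10727/(5393 + 15249) = -10727/20642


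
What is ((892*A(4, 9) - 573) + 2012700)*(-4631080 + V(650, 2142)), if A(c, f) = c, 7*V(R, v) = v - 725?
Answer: -65341057364385/7 ≈ -9.3344e+12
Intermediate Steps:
V(R, v) = -725/7 + v/7 (V(R, v) = (v - 725)/7 = (-725 + v)/7 = -725/7 + v/7)
((892*A(4, 9) - 573) + 2012700)*(-4631080 + V(650, 2142)) = ((892*4 - 573) + 2012700)*(-4631080 + (-725/7 + (1/7)*2142)) = ((3568 - 573) + 2012700)*(-4631080 + (-725/7 + 306)) = (2995 + 2012700)*(-4631080 + 1417/7) = 2015695*(-32416143/7) = -65341057364385/7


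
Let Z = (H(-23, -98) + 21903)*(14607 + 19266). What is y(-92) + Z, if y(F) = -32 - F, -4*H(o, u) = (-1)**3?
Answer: 2967715389/4 ≈ 7.4193e+8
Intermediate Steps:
H(o, u) = 1/4 (H(o, u) = -1/4*(-1)**3 = -1/4*(-1) = 1/4)
Z = 2967715149/4 (Z = (1/4 + 21903)*(14607 + 19266) = (87613/4)*33873 = 2967715149/4 ≈ 7.4193e+8)
y(-92) + Z = (-32 - 1*(-92)) + 2967715149/4 = (-32 + 92) + 2967715149/4 = 60 + 2967715149/4 = 2967715389/4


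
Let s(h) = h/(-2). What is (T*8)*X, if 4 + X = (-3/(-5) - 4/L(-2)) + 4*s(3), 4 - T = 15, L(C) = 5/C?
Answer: 3432/5 ≈ 686.40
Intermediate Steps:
s(h) = -h/2 (s(h) = h*(-1/2) = -h/2)
T = -11 (T = 4 - 1*15 = 4 - 15 = -11)
X = -39/5 (X = -4 + ((-3/(-5) - 4/(5/(-2))) + 4*(-1/2*3)) = -4 + ((-3*(-1/5) - 4/(5*(-1/2))) + 4*(-3/2)) = -4 + ((3/5 - 4/(-5/2)) - 6) = -4 + ((3/5 - 4*(-2/5)) - 6) = -4 + ((3/5 + 8/5) - 6) = -4 + (11/5 - 6) = -4 - 19/5 = -39/5 ≈ -7.8000)
(T*8)*X = -11*8*(-39/5) = -88*(-39/5) = 3432/5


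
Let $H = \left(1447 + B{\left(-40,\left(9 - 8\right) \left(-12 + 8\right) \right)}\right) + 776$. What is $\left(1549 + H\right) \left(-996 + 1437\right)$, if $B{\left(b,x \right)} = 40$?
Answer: $1681092$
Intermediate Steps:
$H = 2263$ ($H = \left(1447 + 40\right) + 776 = 1487 + 776 = 2263$)
$\left(1549 + H\right) \left(-996 + 1437\right) = \left(1549 + 2263\right) \left(-996 + 1437\right) = 3812 \cdot 441 = 1681092$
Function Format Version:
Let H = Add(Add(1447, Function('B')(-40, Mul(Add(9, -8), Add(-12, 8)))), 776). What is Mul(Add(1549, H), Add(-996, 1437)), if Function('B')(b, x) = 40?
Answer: 1681092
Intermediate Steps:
H = 2263 (H = Add(Add(1447, 40), 776) = Add(1487, 776) = 2263)
Mul(Add(1549, H), Add(-996, 1437)) = Mul(Add(1549, 2263), Add(-996, 1437)) = Mul(3812, 441) = 1681092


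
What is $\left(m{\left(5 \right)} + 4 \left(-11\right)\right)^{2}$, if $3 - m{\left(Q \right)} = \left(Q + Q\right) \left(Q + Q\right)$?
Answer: $19881$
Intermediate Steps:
$m{\left(Q \right)} = 3 - 4 Q^{2}$ ($m{\left(Q \right)} = 3 - \left(Q + Q\right) \left(Q + Q\right) = 3 - 2 Q 2 Q = 3 - 4 Q^{2}$)
$\left(m{\left(5 \right)} + 4 \left(-11\right)\right)^{2} = \left(\left(3 - 4 \cdot 5^{2}\right) + 4 \left(-11\right)\right)^{2} = \left(\left(3 - 100\right) - 44\right)^{2} = \left(-97 - 44\right)^{2} = \left(-141\right)^{2} = 19881$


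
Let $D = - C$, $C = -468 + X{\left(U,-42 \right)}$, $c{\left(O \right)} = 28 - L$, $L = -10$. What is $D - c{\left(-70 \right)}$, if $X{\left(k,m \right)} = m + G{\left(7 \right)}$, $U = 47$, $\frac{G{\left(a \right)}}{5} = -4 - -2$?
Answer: $482$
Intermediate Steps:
$G{\left(a \right)} = -10$ ($G{\left(a \right)} = 5 \left(-4 - -2\right) = 5 \left(-4 + 2\right) = 5 \left(-2\right) = -10$)
$X{\left(k,m \right)} = -10 + m$ ($X{\left(k,m \right)} = m - 10 = -10 + m$)
$c{\left(O \right)} = 38$ ($c{\left(O \right)} = 28 - -10 = 28 + 10 = 38$)
$C = -520$ ($C = -468 - 52 = -520$)
$D = 520$ ($D = \left(-1\right) \left(-520\right) = 520$)
$D - c{\left(-70 \right)} = 520 - 38 = 482$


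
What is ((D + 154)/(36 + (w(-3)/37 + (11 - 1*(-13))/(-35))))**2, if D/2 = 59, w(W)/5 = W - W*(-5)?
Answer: 31018254400/453306681 ≈ 68.427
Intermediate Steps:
w(W) = 30*W (w(W) = 5*(W - W*(-5)) = 5*(W - (-5)*W) = 5*(W + 5*W) = 5*(6*W) = 30*W)
D = 118 (D = 2*59 = 118)
((D + 154)/(36 + (w(-3)/37 + (11 - 1*(-13))/(-35))))**2 = ((118 + 154)/(36 + ((30*(-3))/37 + (11 - 1*(-13))/(-35))))**2 = (272/(36 + (-90*1/37 + (11 + 13)*(-1/35))))**2 = (272/(36 + (-90/37 + 24*(-1/35))))**2 = (272/(36 + (-90/37 - 24/35)))**2 = (272/(36 - 4038/1295))**2 = (272/(42582/1295))**2 = (272*(1295/42582))**2 = (176120/21291)**2 = 31018254400/453306681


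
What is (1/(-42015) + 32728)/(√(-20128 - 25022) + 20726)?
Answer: 331391127479/209885554365 - 1375066919*I*√1806/3610031535078 ≈ 1.5789 - 0.016187*I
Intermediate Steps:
(1/(-42015) + 32728)/(√(-20128 - 25022) + 20726) = (-1/42015 + 32728)/(√(-45150) + 20726) = 1375066919/(42015*(5*I*√1806 + 20726)) = 1375066919/(42015*(20726 + 5*I*√1806))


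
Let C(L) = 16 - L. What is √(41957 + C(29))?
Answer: 14*√214 ≈ 204.80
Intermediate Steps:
√(41957 + C(29)) = √(41957 + (16 - 1*29)) = √(41957 + (16 - 29)) = √(41957 - 13) = √41944 = 14*√214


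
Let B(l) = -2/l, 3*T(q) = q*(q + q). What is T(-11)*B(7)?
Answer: -484/21 ≈ -23.048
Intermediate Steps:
T(q) = 2*q²/3 (T(q) = (q*(q + q))/3 = (q*(2*q))/3 = (2*q²)/3 = 2*q²/3)
T(-11)*B(7) = ((⅔)*(-11)²)*(-2/7) = ((⅔)*121)*(-2*⅐) = (242/3)*(-2/7) = -484/21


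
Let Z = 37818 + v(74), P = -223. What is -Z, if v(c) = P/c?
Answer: -2798309/74 ≈ -37815.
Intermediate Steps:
v(c) = -223/c
Z = 2798309/74 (Z = 37818 - 223/74 = 2798309/74 ≈ 37815.)
-Z = -1*2798309/74 = -2798309/74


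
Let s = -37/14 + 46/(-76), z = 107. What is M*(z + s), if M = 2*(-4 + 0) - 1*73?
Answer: -1117719/133 ≈ -8403.9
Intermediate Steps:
M = -81 (M = 2*(-4) - 73 = -8 - 73 = -81)
s = -432/133 (s = -37*1/14 + 46*(-1/76) = -37/14 - 23/38 = -432/133 ≈ -3.2481)
M*(z + s) = -81*(107 - 432/133) = -81*13799/133 = -1117719/133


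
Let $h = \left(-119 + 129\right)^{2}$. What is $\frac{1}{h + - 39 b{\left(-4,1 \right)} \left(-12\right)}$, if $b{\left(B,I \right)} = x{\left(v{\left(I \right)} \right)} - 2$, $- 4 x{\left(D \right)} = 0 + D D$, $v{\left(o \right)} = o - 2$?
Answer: $- \frac{1}{953} \approx -0.0010493$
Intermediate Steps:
$v{\left(o \right)} = -2 + o$
$x{\left(D \right)} = - \frac{D^{2}}{4}$ ($x{\left(D \right)} = - \frac{0 + D D}{4} = - \frac{0 + D^{2}}{4} = - \frac{D^{2}}{4}$)
$b{\left(B,I \right)} = -2 - \frac{\left(-2 + I\right)^{2}}{4}$ ($b{\left(B,I \right)} = - \frac{\left(-2 + I\right)^{2}}{4} - 2 = -2 - \frac{\left(-2 + I\right)^{2}}{4}$)
$h = 100$ ($h = 10^{2} = 100$)
$\frac{1}{h + - 39 b{\left(-4,1 \right)} \left(-12\right)} = \frac{1}{100 + - 39 \left(-3 + 1 - \frac{1^{2}}{4}\right) \left(-12\right)} = \frac{1}{100 + - 39 \left(-3 + 1 - \frac{1}{4}\right) \left(-12\right)} = \frac{1}{100 + \left(-39\right) \left(- \frac{9}{4}\right) \left(-12\right)} = \frac{1}{100 + \frac{351}{4} \left(-12\right)} = \frac{1}{100 - 1053} = \frac{1}{-953} = - \frac{1}{953}$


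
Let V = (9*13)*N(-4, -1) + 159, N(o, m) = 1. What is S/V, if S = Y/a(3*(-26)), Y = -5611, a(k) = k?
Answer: 5611/21528 ≈ 0.26064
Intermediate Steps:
S = 5611/78 (S = -5611/(3*(-26)) = -5611/(-78) = -5611*(-1/78) = 5611/78 ≈ 71.936)
V = 276 (V = (9*13)*1 + 159 = 117*1 + 159 = 117 + 159 = 276)
S/V = (5611/78)/276 = (5611/78)*(1/276) = 5611/21528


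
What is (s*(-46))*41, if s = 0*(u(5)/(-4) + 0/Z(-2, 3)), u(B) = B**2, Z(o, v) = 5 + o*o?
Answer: 0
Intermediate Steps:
Z(o, v) = 5 + o**2
s = 0 (s = 0*(5**2/(-4) + 0/(5 + (-2)**2)) = 0*(25*(-1/4) + 0/(5 + 4)) = 0*(-25/4 + 0/9) = 0*(-25/4 + 0*(1/9)) = 0*(-25/4 + 0) = 0*(-25/4) = 0)
(s*(-46))*41 = (0*(-46))*41 = 0*41 = 0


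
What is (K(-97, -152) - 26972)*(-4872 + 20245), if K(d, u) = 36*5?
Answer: -411873416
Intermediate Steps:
K(d, u) = 180
(K(-97, -152) - 26972)*(-4872 + 20245) = (180 - 26972)*(-4872 + 20245) = -26792*15373 = -411873416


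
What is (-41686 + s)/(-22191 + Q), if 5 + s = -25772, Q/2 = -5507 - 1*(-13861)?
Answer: 67463/5483 ≈ 12.304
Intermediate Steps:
Q = 16708 (Q = 2*(-5507 - 1*(-13861)) = 2*(-5507 + 13861) = 2*8354 = 16708)
s = -25777 (s = -5 - 25772 = -25777)
(-41686 + s)/(-22191 + Q) = (-41686 - 25777)/(-22191 + 16708) = -67463/(-5483) = -67463*(-1/5483) = 67463/5483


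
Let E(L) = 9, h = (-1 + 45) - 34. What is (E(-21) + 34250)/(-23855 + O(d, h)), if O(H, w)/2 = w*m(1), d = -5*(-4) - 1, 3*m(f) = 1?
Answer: -102777/71545 ≈ -1.4365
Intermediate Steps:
m(f) = ⅓ (m(f) = (⅓)*1 = ⅓)
h = 10 (h = 44 - 34 = 10)
d = 19 (d = 20 - 1 = 19)
O(H, w) = 2*w/3 (O(H, w) = 2*(w*(⅓)) = 2*(w/3) = 2*w/3)
(E(-21) + 34250)/(-23855 + O(d, h)) = (9 + 34250)/(-23855 + (⅔)*10) = 34259/(-23855 + 20/3) = 34259/(-71545/3) = 34259*(-3/71545) = -102777/71545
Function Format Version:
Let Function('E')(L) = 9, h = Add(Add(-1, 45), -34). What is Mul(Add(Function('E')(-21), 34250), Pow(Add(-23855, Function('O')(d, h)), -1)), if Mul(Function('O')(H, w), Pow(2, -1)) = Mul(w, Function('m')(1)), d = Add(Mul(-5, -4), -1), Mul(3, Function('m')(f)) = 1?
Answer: Rational(-102777, 71545) ≈ -1.4365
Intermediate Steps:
Function('m')(f) = Rational(1, 3) (Function('m')(f) = Mul(Rational(1, 3), 1) = Rational(1, 3))
h = 10 (h = Add(44, -34) = 10)
d = 19 (d = Add(20, -1) = 19)
Function('O')(H, w) = Mul(Rational(2, 3), w) (Function('O')(H, w) = Mul(2, Mul(w, Rational(1, 3))) = Mul(2, Mul(Rational(1, 3), w)) = Mul(Rational(2, 3), w))
Mul(Add(Function('E')(-21), 34250), Pow(Add(-23855, Function('O')(d, h)), -1)) = Mul(Add(9, 34250), Pow(Add(-23855, Mul(Rational(2, 3), 10)), -1)) = Mul(34259, Pow(Add(-23855, Rational(20, 3)), -1)) = Mul(34259, Pow(Rational(-71545, 3), -1)) = Mul(34259, Rational(-3, 71545)) = Rational(-102777, 71545)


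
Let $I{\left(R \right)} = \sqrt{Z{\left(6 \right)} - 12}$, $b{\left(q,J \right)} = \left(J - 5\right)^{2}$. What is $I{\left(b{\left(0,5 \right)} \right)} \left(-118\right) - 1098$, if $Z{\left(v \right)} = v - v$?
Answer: $-1098 - 236 i \sqrt{3} \approx -1098.0 - 408.76 i$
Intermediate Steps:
$Z{\left(v \right)} = 0$
$b{\left(q,J \right)} = \left(-5 + J\right)^{2}$
$I{\left(R \right)} = 2 i \sqrt{3}$ ($I{\left(R \right)} = \sqrt{0 - 12} = \sqrt{-12} = 2 i \sqrt{3}$)
$I{\left(b{\left(0,5 \right)} \right)} \left(-118\right) - 1098 = 2 i \sqrt{3} \left(-118\right) - 1098 = - 236 i \sqrt{3} - 1098 = -1098 - 236 i \sqrt{3}$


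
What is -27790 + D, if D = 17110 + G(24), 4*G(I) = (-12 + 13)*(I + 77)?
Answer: -42619/4 ≈ -10655.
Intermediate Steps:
G(I) = 77/4 + I/4 (G(I) = ((-12 + 13)*(I + 77))/4 = (1*(77 + I))/4 = (77 + I)/4 = 77/4 + I/4)
D = 68541/4 (D = 17110 + (77/4 + (1/4)*24) = 17110 + (77/4 + 6) = 17110 + 101/4 = 68541/4 ≈ 17135.)
-27790 + D = -27790 + 68541/4 = -42619/4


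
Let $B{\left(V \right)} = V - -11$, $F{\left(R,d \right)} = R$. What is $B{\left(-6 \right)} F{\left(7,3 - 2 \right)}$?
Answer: $35$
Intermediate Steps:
$B{\left(V \right)} = 11 + V$ ($B{\left(V \right)} = V + 11 = 11 + V$)
$B{\left(-6 \right)} F{\left(7,3 - 2 \right)} = \left(11 - 6\right) 7 = 5 \cdot 7 = 35$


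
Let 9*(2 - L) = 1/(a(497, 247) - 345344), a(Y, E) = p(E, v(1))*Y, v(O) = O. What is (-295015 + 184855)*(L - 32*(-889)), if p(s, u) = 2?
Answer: -107921080621224/34435 ≈ -3.1341e+9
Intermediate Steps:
a(Y, E) = 2*Y
L = 6198301/3099150 (L = 2 - 1/(9*(2*497 - 345344)) = 2 - 1/(9*(994 - 345344)) = 2 - 1/9/(-344350) = 2 - 1/9*(-1/344350) = 2 + 1/3099150 = 6198301/3099150 ≈ 2.0000)
(-295015 + 184855)*(L - 32*(-889)) = (-295015 + 184855)*(6198301/3099150 - 32*(-889)) = -110160*(6198301/3099150 + 28448) = -110160*88170817501/3099150 = -107921080621224/34435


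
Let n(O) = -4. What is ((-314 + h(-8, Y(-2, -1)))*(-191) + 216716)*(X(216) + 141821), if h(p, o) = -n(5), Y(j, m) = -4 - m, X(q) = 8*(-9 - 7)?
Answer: 39096782718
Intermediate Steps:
X(q) = -128 (X(q) = 8*(-16) = -128)
h(p, o) = 4 (h(p, o) = -1*(-4) = 4)
((-314 + h(-8, Y(-2, -1)))*(-191) + 216716)*(X(216) + 141821) = ((-314 + 4)*(-191) + 216716)*(-128 + 141821) = (-310*(-191) + 216716)*141693 = (59210 + 216716)*141693 = 275926*141693 = 39096782718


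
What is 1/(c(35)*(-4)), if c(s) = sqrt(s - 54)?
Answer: I*sqrt(19)/76 ≈ 0.057354*I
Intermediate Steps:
c(s) = sqrt(-54 + s)
1/(c(35)*(-4)) = 1/(sqrt(-54 + 35)*(-4)) = 1/(sqrt(-19)*(-4)) = 1/((I*sqrt(19))*(-4)) = 1/(-4*I*sqrt(19)) = I*sqrt(19)/76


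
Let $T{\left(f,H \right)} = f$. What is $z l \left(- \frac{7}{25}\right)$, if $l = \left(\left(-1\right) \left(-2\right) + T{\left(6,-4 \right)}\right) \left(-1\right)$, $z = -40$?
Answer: $- \frac{448}{5} \approx -89.6$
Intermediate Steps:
$l = -8$ ($l = \left(\left(-1\right) \left(-2\right) + 6\right) \left(-1\right) = \left(2 + 6\right) \left(-1\right) = 8 \left(-1\right) = -8$)
$z l \left(- \frac{7}{25}\right) = \left(-40\right) \left(-8\right) \left(- \frac{7}{25}\right) = 320 \left(\left(-7\right) \frac{1}{25}\right) = 320 \left(- \frac{7}{25}\right) = - \frac{448}{5}$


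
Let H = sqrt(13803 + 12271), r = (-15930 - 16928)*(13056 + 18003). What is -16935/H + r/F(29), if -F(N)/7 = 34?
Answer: 4287969 - 16935*sqrt(26074)/26074 ≈ 4.2879e+6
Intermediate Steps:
r = -1020536622 (r = -32858*31059 = -1020536622)
F(N) = -238 (F(N) = -7*34 = -238)
H = sqrt(26074) ≈ 161.47
-16935/H + r/F(29) = -16935*sqrt(26074)/26074 - 1020536622/(-238) = -16935*sqrt(26074)/26074 - 1020536622*(-1/238) = -16935*sqrt(26074)/26074 + 4287969 = 4287969 - 16935*sqrt(26074)/26074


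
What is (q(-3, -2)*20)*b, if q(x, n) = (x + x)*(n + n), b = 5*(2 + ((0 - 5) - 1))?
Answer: -9600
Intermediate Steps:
b = -20 (b = 5*(2 + (-5 - 1)) = 5*(2 - 6) = 5*(-4) = -20)
q(x, n) = 4*n*x (q(x, n) = (2*x)*(2*n) = 4*n*x)
(q(-3, -2)*20)*b = ((4*(-2)*(-3))*20)*(-20) = (24*20)*(-20) = 480*(-20) = -9600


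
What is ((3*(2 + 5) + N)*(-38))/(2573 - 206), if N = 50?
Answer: -2698/2367 ≈ -1.1398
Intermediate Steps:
((3*(2 + 5) + N)*(-38))/(2573 - 206) = ((3*(2 + 5) + 50)*(-38))/(2573 - 206) = ((3*7 + 50)*(-38))/2367 = ((21 + 50)*(-38))*(1/2367) = (71*(-38))*(1/2367) = -2698*1/2367 = -2698/2367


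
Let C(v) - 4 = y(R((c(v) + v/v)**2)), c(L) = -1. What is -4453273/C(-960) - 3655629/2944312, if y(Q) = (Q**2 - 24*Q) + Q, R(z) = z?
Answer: -3277959938923/2944312 ≈ -1.1133e+6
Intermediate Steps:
y(Q) = Q**2 - 23*Q
C(v) = 4 (C(v) = 4 + (-1 + v/v)**2*(-23 + (-1 + v/v)**2) = 4 + (-1 + 1)**2*(-23 + (-1 + 1)**2) = 4 + 0**2*(-23 + 0**2) = 4 + 0*(-23 + 0) = 4 + 0*(-23) = 4 + 0 = 4)
-4453273/C(-960) - 3655629/2944312 = -4453273/4 - 3655629/2944312 = -3277959938923/2944312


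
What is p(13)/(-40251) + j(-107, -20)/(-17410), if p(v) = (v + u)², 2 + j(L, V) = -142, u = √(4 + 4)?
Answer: 452429/116794985 - 52*√2/40251 ≈ 0.0020467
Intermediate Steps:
u = 2*√2 (u = √8 = 2*√2 ≈ 2.8284)
j(L, V) = -144 (j(L, V) = -2 - 142 = -144)
p(v) = (v + 2*√2)²
p(13)/(-40251) + j(-107, -20)/(-17410) = (13 + 2*√2)²/(-40251) - 144/(-17410) = (13 + 2*√2)²*(-1/40251) - 144*(-1/17410) = -(13 + 2*√2)²/40251 + 72/8705 = 72/8705 - (13 + 2*√2)²/40251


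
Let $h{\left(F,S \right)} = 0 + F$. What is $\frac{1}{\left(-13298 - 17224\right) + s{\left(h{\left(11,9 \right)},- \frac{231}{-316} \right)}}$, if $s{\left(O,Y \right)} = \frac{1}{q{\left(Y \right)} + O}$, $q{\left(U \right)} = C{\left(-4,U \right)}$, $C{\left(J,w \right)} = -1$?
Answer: $- \frac{10}{305219} \approx -3.2763 \cdot 10^{-5}$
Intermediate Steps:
$h{\left(F,S \right)} = F$
$q{\left(U \right)} = -1$
$s{\left(O,Y \right)} = \frac{1}{-1 + O}$
$\frac{1}{\left(-13298 - 17224\right) + s{\left(h{\left(11,9 \right)},- \frac{231}{-316} \right)}} = \frac{1}{\left(-13298 - 17224\right) + \frac{1}{-1 + 11}} = \frac{1}{-30522 + \frac{1}{10}} = \frac{1}{- \frac{305219}{10}} = - \frac{10}{305219}$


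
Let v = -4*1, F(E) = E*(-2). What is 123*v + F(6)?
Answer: -504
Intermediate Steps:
F(E) = -2*E
v = -4
123*v + F(6) = 123*(-4) - 2*6 = -492 - 12 = -504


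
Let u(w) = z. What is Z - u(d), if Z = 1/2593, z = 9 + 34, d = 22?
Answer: -111498/2593 ≈ -43.000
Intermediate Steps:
z = 43
u(w) = 43
Z = 1/2593 ≈ 0.00038565
Z - u(d) = 1/2593 - 1*43 = 1/2593 - 43 = -111498/2593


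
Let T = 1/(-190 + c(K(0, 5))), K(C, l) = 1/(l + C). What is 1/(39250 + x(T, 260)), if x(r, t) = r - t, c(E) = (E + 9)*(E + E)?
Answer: 4658/181615395 ≈ 2.5648e-5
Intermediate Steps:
K(C, l) = 1/(C + l)
c(E) = 2*E*(9 + E) (c(E) = (9 + E)*(2*E) = 2*E*(9 + E))
T = -25/4658 (T = 1/(-190 + 2*(9 + 1/(0 + 5))/(0 + 5)) = 1/(-190 + 2*(9 + 1/5)/5) = 1/(-190 + 2*(1/5)*(9 + 1/5)) = 1/(-190 + 2*(1/5)*(46/5)) = 1/(-190 + 92/25) = 1/(-4658/25) = -25/4658 ≈ -0.0053671)
1/(39250 + x(T, 260)) = 1/(39250 + (-25/4658 - 1*260)) = 1/(39250 + (-25/4658 - 260)) = 1/(39250 - 1211105/4658) = 1/(181615395/4658) = 4658/181615395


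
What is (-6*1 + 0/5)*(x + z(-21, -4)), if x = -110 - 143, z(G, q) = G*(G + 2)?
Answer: -876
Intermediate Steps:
z(G, q) = G*(2 + G)
x = -253
(-6*1 + 0/5)*(x + z(-21, -4)) = (-6*1 + 0/5)*(-253 - 21*(2 - 21)) = (-6 + 0*(1/5))*(-253 - 21*(-19)) = (-6 + 0)*(-253 + 399) = -6*146 = -876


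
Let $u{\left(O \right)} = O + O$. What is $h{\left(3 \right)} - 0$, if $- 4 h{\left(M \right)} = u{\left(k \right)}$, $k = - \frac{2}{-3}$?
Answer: $- \frac{1}{3} \approx -0.33333$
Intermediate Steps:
$k = \frac{2}{3}$ ($k = \left(-2\right) \left(- \frac{1}{3}\right) = \frac{2}{3} \approx 0.66667$)
$u{\left(O \right)} = 2 O$
$h{\left(M \right)} = - \frac{1}{3}$ ($h{\left(M \right)} = - \frac{2 \cdot \frac{2}{3}}{4} = \left(- \frac{1}{4}\right) \frac{4}{3} = - \frac{1}{3}$)
$h{\left(3 \right)} - 0 = - \frac{1}{3} - 0 = - \frac{1}{3} + 0 = - \frac{1}{3}$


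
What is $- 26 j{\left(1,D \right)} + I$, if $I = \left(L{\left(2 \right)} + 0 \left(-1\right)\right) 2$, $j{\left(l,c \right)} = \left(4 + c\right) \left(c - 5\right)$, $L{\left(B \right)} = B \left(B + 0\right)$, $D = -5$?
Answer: $-252$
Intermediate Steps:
$L{\left(B \right)} = B^{2}$ ($L{\left(B \right)} = B B = B^{2}$)
$j{\left(l,c \right)} = \left(-5 + c\right) \left(4 + c\right)$ ($j{\left(l,c \right)} = \left(4 + c\right) \left(-5 + c\right) = \left(-5 + c\right) \left(4 + c\right)$)
$I = 8$ ($I = \left(2^{2} + 0 \left(-1\right)\right) 2 = \left(4 + 0\right) 2 = 4 \cdot 2 = 8$)
$- 26 j{\left(1,D \right)} + I = - 26 \left(-20 + \left(-5\right)^{2} - -5\right) + 8 = - 26 \left(-20 + 25 + 5\right) + 8 = \left(-26\right) 10 + 8 = -260 + 8 = -252$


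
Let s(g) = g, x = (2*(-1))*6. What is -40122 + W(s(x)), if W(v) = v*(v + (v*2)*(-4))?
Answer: -41130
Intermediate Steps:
x = -12 (x = -2*6 = -12)
W(v) = -7*v² (W(v) = v*(v + (2*v)*(-4)) = v*(v - 8*v) = v*(-7*v) = -7*v²)
-40122 + W(s(x)) = -40122 - 7*(-12)² = -40122 - 7*144 = -40122 - 1008 = -41130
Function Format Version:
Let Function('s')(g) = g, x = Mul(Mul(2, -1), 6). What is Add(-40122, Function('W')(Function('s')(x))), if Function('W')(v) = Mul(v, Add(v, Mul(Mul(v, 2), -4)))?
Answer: -41130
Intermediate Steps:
x = -12 (x = Mul(-2, 6) = -12)
Function('W')(v) = Mul(-7, Pow(v, 2)) (Function('W')(v) = Mul(v, Add(v, Mul(Mul(2, v), -4))) = Mul(v, Add(v, Mul(-8, v))) = Mul(v, Mul(-7, v)) = Mul(-7, Pow(v, 2)))
Add(-40122, Function('W')(Function('s')(x))) = Add(-40122, Mul(-7, Pow(-12, 2))) = Add(-40122, Mul(-7, 144)) = Add(-40122, -1008) = -41130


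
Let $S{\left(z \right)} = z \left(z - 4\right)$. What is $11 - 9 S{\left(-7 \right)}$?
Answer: $-682$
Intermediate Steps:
$S{\left(z \right)} = z \left(-4 + z\right)$
$11 - 9 S{\left(-7 \right)} = 11 - 9 \left(- 7 \left(-4 - 7\right)\right) = 11 - 9 \left(\left(-7\right) \left(-11\right)\right) = 11 - 693 = -682$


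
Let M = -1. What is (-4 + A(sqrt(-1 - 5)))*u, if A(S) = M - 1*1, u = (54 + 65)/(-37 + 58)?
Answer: -34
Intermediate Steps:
u = 17/3 (u = 119/21 = 119*(1/21) = 17/3 ≈ 5.6667)
A(S) = -2 (A(S) = -1 - 1*1 = -1 - 1 = -2)
(-4 + A(sqrt(-1 - 5)))*u = (-4 - 2)*(17/3) = -6*17/3 = -34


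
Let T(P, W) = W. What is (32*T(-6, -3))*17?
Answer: -1632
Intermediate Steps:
(32*T(-6, -3))*17 = (32*(-3))*17 = -96*17 = -1632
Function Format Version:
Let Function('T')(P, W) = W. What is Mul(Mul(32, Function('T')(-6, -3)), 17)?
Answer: -1632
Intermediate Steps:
Mul(Mul(32, Function('T')(-6, -3)), 17) = Mul(Mul(32, -3), 17) = Mul(-96, 17) = -1632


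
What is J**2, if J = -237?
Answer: 56169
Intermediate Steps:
J**2 = (-237)**2 = 56169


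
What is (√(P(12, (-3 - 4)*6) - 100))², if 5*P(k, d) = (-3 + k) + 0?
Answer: -491/5 ≈ -98.200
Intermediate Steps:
P(k, d) = -⅗ + k/5 (P(k, d) = ((-3 + k) + 0)/5 = (-3 + k)/5 = -⅗ + k/5)
(√(P(12, (-3 - 4)*6) - 100))² = (√((-⅗ + (⅕)*12) - 100))² = (√((-⅗ + 12/5) - 100))² = (√(9/5 - 100))² = (√(-491/5))² = (I*√2455/5)² = -491/5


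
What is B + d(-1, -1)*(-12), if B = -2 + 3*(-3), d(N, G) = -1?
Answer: 1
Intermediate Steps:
B = -11 (B = -2 - 9 = -11)
B + d(-1, -1)*(-12) = -11 - 1*(-12) = -11 + 12 = 1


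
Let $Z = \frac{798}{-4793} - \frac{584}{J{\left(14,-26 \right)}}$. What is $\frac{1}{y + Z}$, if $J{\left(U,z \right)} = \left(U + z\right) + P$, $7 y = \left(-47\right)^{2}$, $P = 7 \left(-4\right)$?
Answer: $\frac{167755}{55359978} \approx 0.0030303$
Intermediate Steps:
$P = -28$
$y = \frac{2209}{7}$ ($y = \frac{\left(-47\right)^{2}}{7} = \frac{1}{7} \cdot 2209 = \frac{2209}{7} \approx 315.57$)
$J{\left(U,z \right)} = -28 + U + z$ ($J{\left(U,z \right)} = \left(U + z\right) - 28 = -28 + U + z$)
$Z = \frac{345899}{23965}$ ($Z = \frac{798}{-4793} - \frac{584}{-28 + 14 - 26} = 798 \left(- \frac{1}{4793}\right) - \frac{584}{-40} = - \frac{798}{4793} - - \frac{73}{5} = - \frac{798}{4793} + \frac{73}{5} = \frac{345899}{23965} \approx 14.434$)
$\frac{1}{y + Z} = \frac{1}{\frac{2209}{7} + \frac{345899}{23965}} = \frac{1}{\frac{55359978}{167755}} = \frac{167755}{55359978}$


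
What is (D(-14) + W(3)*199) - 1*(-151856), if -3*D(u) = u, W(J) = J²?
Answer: 460955/3 ≈ 1.5365e+5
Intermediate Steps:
D(u) = -u/3
(D(-14) + W(3)*199) - 1*(-151856) = (-⅓*(-14) + 3²*199) - 1*(-151856) = (14/3 + 9*199) + 151856 = (14/3 + 1791) + 151856 = 5387/3 + 151856 = 460955/3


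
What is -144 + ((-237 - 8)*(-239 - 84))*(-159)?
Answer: -12582609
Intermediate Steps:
-144 + ((-237 - 8)*(-239 - 84))*(-159) = -144 - 245*(-323)*(-159) = -144 + 79135*(-159) = -144 - 12582465 = -12582609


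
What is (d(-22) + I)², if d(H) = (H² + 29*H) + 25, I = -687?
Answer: 665856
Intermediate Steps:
d(H) = 25 + H² + 29*H
(d(-22) + I)² = ((25 + (-22)² + 29*(-22)) - 687)² = ((25 + 484 - 638) - 687)² = (-129 - 687)² = (-816)² = 665856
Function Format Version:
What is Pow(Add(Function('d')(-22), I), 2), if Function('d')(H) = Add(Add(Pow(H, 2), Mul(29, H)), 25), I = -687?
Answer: 665856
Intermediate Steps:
Function('d')(H) = Add(25, Pow(H, 2), Mul(29, H))
Pow(Add(Function('d')(-22), I), 2) = Pow(Add(Add(25, Pow(-22, 2), Mul(29, -22)), -687), 2) = Pow(Add(Add(25, 484, -638), -687), 2) = Pow(Add(-129, -687), 2) = Pow(-816, 2) = 665856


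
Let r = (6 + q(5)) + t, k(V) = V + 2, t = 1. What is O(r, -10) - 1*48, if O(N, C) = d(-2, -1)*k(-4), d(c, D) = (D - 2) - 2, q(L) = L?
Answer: -38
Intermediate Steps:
k(V) = 2 + V
d(c, D) = -4 + D (d(c, D) = (-2 + D) - 2 = -4 + D)
r = 12 (r = (6 + 5) + 1 = 11 + 1 = 12)
O(N, C) = 10 (O(N, C) = (-4 - 1)*(2 - 4) = -5*(-2) = 10)
O(r, -10) - 1*48 = 10 - 1*48 = 10 - 48 = -38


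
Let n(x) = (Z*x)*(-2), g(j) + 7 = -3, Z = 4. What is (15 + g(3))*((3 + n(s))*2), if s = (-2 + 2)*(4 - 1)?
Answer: 30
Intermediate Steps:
g(j) = -10 (g(j) = -7 - 3 = -10)
s = 0 (s = 0*3 = 0)
n(x) = -8*x (n(x) = (4*x)*(-2) = -8*x)
(15 + g(3))*((3 + n(s))*2) = (15 - 10)*((3 - 8*0)*2) = 5*((3 + 0)*2) = 5*(3*2) = 5*6 = 30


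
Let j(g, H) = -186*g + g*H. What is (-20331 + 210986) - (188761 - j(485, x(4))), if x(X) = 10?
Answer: -83466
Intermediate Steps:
j(g, H) = -186*g + H*g
(-20331 + 210986) - (188761 - j(485, x(4))) = (-20331 + 210986) - (188761 - 485*(-186 + 10)) = 190655 - (188761 - 485*(-176)) = 190655 - (188761 - 1*(-85360)) = 190655 - (188761 + 85360) = 190655 - 1*274121 = 190655 - 274121 = -83466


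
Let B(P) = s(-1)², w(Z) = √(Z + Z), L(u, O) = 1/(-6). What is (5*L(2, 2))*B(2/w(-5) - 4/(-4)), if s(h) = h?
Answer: -⅚ ≈ -0.83333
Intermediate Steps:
L(u, O) = -⅙
w(Z) = √2*√Z (w(Z) = √(2*Z) = √2*√Z)
B(P) = 1 (B(P) = (-1)² = 1)
(5*L(2, 2))*B(2/w(-5) - 4/(-4)) = (5*(-⅙))*1 = -⅚*1 = -⅚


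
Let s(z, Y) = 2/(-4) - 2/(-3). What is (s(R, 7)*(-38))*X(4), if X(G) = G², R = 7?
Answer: -304/3 ≈ -101.33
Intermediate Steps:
s(z, Y) = ⅙ (s(z, Y) = 2*(-¼) - 2*(-⅓) = -½ + ⅔ = ⅙)
(s(R, 7)*(-38))*X(4) = ((⅙)*(-38))*4² = -19/3*16 = -304/3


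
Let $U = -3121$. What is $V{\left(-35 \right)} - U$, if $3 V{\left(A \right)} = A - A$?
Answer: $3121$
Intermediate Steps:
$V{\left(A \right)} = 0$ ($V{\left(A \right)} = \frac{A - A}{3} = \frac{1}{3} \cdot 0 = 0$)
$V{\left(-35 \right)} - U = 0 - -3121 = 0 + 3121 = 3121$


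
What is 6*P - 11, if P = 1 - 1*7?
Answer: -47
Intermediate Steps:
P = -6 (P = 1 - 7 = -6)
6*P - 11 = 6*(-6) - 11 = -36 - 11 = -47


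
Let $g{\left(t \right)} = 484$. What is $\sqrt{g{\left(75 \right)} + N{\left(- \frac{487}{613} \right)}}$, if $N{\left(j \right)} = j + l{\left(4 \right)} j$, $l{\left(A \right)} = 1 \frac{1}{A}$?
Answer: $\frac{\sqrt{725996129}}{1226} \approx 21.977$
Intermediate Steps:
$l{\left(A \right)} = \frac{1}{A}$
$N{\left(j \right)} = \frac{5 j}{4}$ ($N{\left(j \right)} = j + \frac{j}{4} = \frac{5 j}{4}$)
$\sqrt{g{\left(75 \right)} + N{\left(- \frac{487}{613} \right)}} = \sqrt{484 + \frac{5 \left(- \frac{487}{613}\right)}{4}} = \sqrt{484 + \frac{5 \left(\left(-487\right) \frac{1}{613}\right)}{4}} = \sqrt{484 + \frac{5}{4} \left(- \frac{487}{613}\right)} = \sqrt{484 - \frac{2435}{2452}} = \sqrt{\frac{1184333}{2452}} = \frac{\sqrt{725996129}}{1226}$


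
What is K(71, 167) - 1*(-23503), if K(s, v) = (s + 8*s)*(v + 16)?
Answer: 140440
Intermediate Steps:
K(s, v) = 9*s*(16 + v) (K(s, v) = (9*s)*(16 + v) = 9*s*(16 + v))
K(71, 167) - 1*(-23503) = 9*71*(16 + 167) - 1*(-23503) = 9*71*183 + 23503 = 116937 + 23503 = 140440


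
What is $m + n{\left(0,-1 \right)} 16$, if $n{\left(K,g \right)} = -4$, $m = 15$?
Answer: $-49$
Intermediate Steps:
$m + n{\left(0,-1 \right)} 16 = 15 - 64 = -49$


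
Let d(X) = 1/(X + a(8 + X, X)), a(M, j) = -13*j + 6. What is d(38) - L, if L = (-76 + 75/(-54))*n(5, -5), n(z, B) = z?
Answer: 87062/225 ≈ 386.94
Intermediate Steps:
a(M, j) = 6 - 13*j
d(X) = 1/(6 - 12*X) (d(X) = 1/(X + (6 - 13*X)) = 1/(6 - 12*X))
L = -6965/18 (L = (-76 + 75/(-54))*5 = (-76 + 75*(-1/54))*5 = (-76 - 25/18)*5 = -1393/18*5 = -6965/18 ≈ -386.94)
d(38) - L = -1/(-6 + 12*38) - 1*(-6965/18) = -1/(-6 + 456) + 6965/18 = -1/450 + 6965/18 = 87062/225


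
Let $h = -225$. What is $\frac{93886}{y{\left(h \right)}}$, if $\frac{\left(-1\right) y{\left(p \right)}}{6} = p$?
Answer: $\frac{46943}{675} \approx 69.545$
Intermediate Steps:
$y{\left(p \right)} = - 6 p$
$\frac{93886}{y{\left(h \right)}} = \frac{93886}{\left(-6\right) \left(-225\right)} = \frac{93886}{1350} = 93886 \cdot \frac{1}{1350} = \frac{46943}{675}$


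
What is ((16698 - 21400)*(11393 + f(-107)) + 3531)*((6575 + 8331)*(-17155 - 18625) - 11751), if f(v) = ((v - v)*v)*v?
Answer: 28569531393639005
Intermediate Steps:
f(v) = 0 (f(v) = (0*v)*v = 0*v = 0)
((16698 - 21400)*(11393 + f(-107)) + 3531)*((6575 + 8331)*(-17155 - 18625) - 11751) = ((16698 - 21400)*(11393 + 0) + 3531)*((6575 + 8331)*(-17155 - 18625) - 11751) = (-4702*11393 + 3531)*(14906*(-35780) - 11751) = (-53569886 + 3531)*(-533336680 - 11751) = -53566355*(-533348431) = 28569531393639005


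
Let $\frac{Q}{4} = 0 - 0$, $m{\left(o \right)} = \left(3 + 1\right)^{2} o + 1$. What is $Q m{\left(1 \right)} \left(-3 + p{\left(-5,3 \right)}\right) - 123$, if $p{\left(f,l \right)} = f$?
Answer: $-123$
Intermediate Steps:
$m{\left(o \right)} = 1 + 16 o$ ($m{\left(o \right)} = 4^{2} o + 1 = 16 o + 1 = 1 + 16 o$)
$Q = 0$ ($Q = 4 \left(0 - 0\right) = 4 \left(0 + 0\right) = 4 \cdot 0 = 0$)
$Q m{\left(1 \right)} \left(-3 + p{\left(-5,3 \right)}\right) - 123 = 0 \left(1 + 16 \cdot 1\right) \left(-3 - 5\right) - 123 = 0 \left(1 + 16\right) \left(-8\right) - 123 = 0 \cdot 17 \left(-8\right) - 123 = 0 \left(-136\right) - 123 = 0 - 123 = -123$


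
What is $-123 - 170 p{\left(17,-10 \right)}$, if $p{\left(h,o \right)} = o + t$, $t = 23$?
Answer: $-2333$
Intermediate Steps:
$p{\left(h,o \right)} = 23 + o$ ($p{\left(h,o \right)} = o + 23 = 23 + o$)
$-123 - 170 p{\left(17,-10 \right)} = -123 - 170 \left(23 - 10\right) = -123 - 2210 = -2333$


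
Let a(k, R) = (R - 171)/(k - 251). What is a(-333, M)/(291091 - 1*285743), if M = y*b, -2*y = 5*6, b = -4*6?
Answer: -27/446176 ≈ -6.0514e-5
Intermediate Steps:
b = -24
y = -15 (y = -5*6/2 = -½*30 = -15)
M = 360 (M = -15*(-24) = 360)
a(k, R) = (-171 + R)/(-251 + k)
a(-333, M)/(291091 - 1*285743) = ((-171 + 360)/(-251 - 333))/(291091 - 1*285743) = (189/(-584))/(291091 - 285743) = -1/584*189/5348 = -189/584*1/5348 = -27/446176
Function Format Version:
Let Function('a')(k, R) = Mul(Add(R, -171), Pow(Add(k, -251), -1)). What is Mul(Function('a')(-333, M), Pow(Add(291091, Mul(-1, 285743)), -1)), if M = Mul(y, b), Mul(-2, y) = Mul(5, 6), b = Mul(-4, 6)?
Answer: Rational(-27, 446176) ≈ -6.0514e-5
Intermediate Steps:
b = -24
y = -15 (y = Mul(Rational(-1, 2), Mul(5, 6)) = Mul(Rational(-1, 2), 30) = -15)
M = 360 (M = Mul(-15, -24) = 360)
Function('a')(k, R) = Mul(Pow(Add(-251, k), -1), Add(-171, R)) (Function('a')(k, R) = Mul(Add(-171, R), Pow(Add(-251, k), -1)) = Mul(Pow(Add(-251, k), -1), Add(-171, R)))
Mul(Function('a')(-333, M), Pow(Add(291091, Mul(-1, 285743)), -1)) = Mul(Mul(Pow(Add(-251, -333), -1), Add(-171, 360)), Pow(Add(291091, Mul(-1, 285743)), -1)) = Mul(Mul(Pow(-584, -1), 189), Pow(Add(291091, -285743), -1)) = Mul(Mul(Rational(-1, 584), 189), Pow(5348, -1)) = Mul(Rational(-189, 584), Rational(1, 5348)) = Rational(-27, 446176)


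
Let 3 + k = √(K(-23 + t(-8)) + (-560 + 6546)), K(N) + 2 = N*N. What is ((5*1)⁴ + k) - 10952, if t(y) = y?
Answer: -10330 + √6945 ≈ -10247.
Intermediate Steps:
K(N) = -2 + N² (K(N) = -2 + N*N = -2 + N²)
k = -3 + √6945 (k = -3 + √((-2 + (-23 - 8)²) + (-560 + 6546)) = -3 + √((-2 + (-31)²) + 5986) = -3 + √((-2 + 961) + 5986) = -3 + √(959 + 5986) = -3 + √6945 ≈ 80.337)
((5*1)⁴ + k) - 10952 = ((5*1)⁴ + (-3 + √6945)) - 10952 = (5⁴ + (-3 + √6945)) - 10952 = (625 + (-3 + √6945)) - 10952 = (622 + √6945) - 10952 = -10330 + √6945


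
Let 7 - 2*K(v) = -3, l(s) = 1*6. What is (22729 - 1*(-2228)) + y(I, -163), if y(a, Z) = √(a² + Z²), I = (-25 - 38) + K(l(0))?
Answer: 24957 + √29933 ≈ 25130.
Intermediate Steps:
l(s) = 6
K(v) = 5 (K(v) = 7/2 - ½*(-3) = 7/2 + 3/2 = 5)
I = -58 (I = (-25 - 38) + 5 = -63 + 5 = -58)
y(a, Z) = √(Z² + a²)
(22729 - 1*(-2228)) + y(I, -163) = (22729 - 1*(-2228)) + √((-163)² + (-58)²) = (22729 + 2228) + √(26569 + 3364) = 24957 + √29933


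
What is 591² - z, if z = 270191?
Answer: 79090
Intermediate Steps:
591² - z = 591² - 1*270191 = 349281 - 270191 = 79090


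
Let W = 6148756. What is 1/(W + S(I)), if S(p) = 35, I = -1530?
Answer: 1/6148791 ≈ 1.6263e-7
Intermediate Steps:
1/(W + S(I)) = 1/(6148756 + 35) = 1/6148791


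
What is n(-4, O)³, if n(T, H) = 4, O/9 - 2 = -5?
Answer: 64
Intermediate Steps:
O = -27 (O = 18 + 9*(-5) = 18 - 45 = -27)
n(-4, O)³ = 4³ = 64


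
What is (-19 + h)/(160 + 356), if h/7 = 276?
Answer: 1913/516 ≈ 3.7074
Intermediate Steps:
h = 1932 (h = 7*276 = 1932)
(-19 + h)/(160 + 356) = (-19 + 1932)/(160 + 356) = 1913/516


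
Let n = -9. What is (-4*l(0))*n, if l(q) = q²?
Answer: 0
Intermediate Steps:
(-4*l(0))*n = -4*0²*(-9) = -4*0*(-9) = 0*(-9) = 0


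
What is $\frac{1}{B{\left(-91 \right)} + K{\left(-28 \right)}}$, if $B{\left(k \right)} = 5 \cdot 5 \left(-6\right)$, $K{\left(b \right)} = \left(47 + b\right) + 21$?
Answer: $- \frac{1}{110} \approx -0.0090909$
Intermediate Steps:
$K{\left(b \right)} = 68 + b$
$B{\left(k \right)} = -150$ ($B{\left(k \right)} = 25 \left(-6\right) = -150$)
$\frac{1}{B{\left(-91 \right)} + K{\left(-28 \right)}} = \frac{1}{-150 + \left(68 - 28\right)} = \frac{1}{-150 + 40} = \frac{1}{-110} = - \frac{1}{110}$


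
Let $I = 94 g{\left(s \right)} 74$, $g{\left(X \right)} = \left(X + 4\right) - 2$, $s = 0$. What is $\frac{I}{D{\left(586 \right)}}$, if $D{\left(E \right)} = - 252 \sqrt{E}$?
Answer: $- \frac{1739 \sqrt{586}}{18459} \approx -2.2806$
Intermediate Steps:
$g{\left(X \right)} = 2 + X$ ($g{\left(X \right)} = \left(4 + X\right) - 2 = 2 + X$)
$I = 13912$ ($I = 94 \left(2 + 0\right) 74 = 94 \cdot 2 \cdot 74 = 188 \cdot 74 = 13912$)
$\frac{I}{D{\left(586 \right)}} = \frac{13912}{\left(-252\right) \sqrt{586}} = 13912 \left(- \frac{\sqrt{586}}{147672}\right) = - \frac{1739 \sqrt{586}}{18459}$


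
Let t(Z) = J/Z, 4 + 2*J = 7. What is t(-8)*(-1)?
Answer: 3/16 ≈ 0.18750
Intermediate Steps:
J = 3/2 (J = -2 + (½)*7 = -2 + 7/2 = 3/2 ≈ 1.5000)
t(Z) = 3/(2*Z)
t(-8)*(-1) = ((3/2)/(-8))*(-1) = ((3/2)*(-⅛))*(-1) = -3/16*(-1) = 3/16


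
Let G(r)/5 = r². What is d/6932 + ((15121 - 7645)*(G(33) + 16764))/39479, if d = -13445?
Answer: 104583658903/24878948 ≈ 4203.7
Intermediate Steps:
G(r) = 5*r²
d/6932 + ((15121 - 7645)*(G(33) + 16764))/39479 = -13445/6932 + ((15121 - 7645)*(5*33² + 16764))/39479 = -13445*1/6932 + (7476*(5*1089 + 16764))*(1/39479) = -13445/6932 + (7476*(5445 + 16764))*(1/39479) = -13445/6932 + (7476*22209)*(1/39479) = -13445/6932 + 166034484*(1/39479) = -13445/6932 + 15094044/3589 = 104583658903/24878948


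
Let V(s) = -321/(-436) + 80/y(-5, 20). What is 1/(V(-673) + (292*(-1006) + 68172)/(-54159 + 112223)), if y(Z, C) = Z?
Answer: -791122/15149025 ≈ -0.052223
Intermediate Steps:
V(s) = -6655/436 (V(s) = -321/(-436) + 80/(-5) = -321*(-1/436) + 80*(-1/5) = 321/436 - 16 = -6655/436)
1/(V(-673) + (292*(-1006) + 68172)/(-54159 + 112223)) = 1/(-6655/436 + (292*(-1006) + 68172)/(-54159 + 112223)) = 1/(-6655/436 + (-293752 + 68172)/58064) = 1/(-6655/436 - 225580*1/58064) = 1/(-6655/436 - 56395/14516) = 1/(-15149025/791122) = -791122/15149025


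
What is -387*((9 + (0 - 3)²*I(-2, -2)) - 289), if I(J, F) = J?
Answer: 115326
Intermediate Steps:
-387*((9 + (0 - 3)²*I(-2, -2)) - 289) = -387*((9 + (0 - 3)²*(-2)) - 289) = -387*((9 + (-3)²*(-2)) - 289) = -387*((9 + 9*(-2)) - 289) = -387*((9 - 18) - 289) = -387*(-9 - 289) = -387*(-298) = 115326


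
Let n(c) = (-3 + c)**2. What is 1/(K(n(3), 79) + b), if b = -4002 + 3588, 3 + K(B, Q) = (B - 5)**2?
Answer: -1/392 ≈ -0.0025510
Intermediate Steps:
K(B, Q) = -3 + (-5 + B)**2 (K(B, Q) = -3 + (B - 5)**2 = -3 + (-5 + B)**2)
b = -414
1/(K(n(3), 79) + b) = 1/((-3 + (-5 + (-3 + 3)**2)**2) - 414) = 1/((-3 + (-5 + 0**2)**2) - 414) = 1/((-3 + (-5 + 0)**2) - 414) = 1/((-3 + (-5)**2) - 414) = 1/((-3 + 25) - 414) = 1/(22 - 414) = 1/(-392) = -1/392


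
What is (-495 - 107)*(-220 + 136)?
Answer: 50568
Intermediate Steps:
(-495 - 107)*(-220 + 136) = -602*(-84) = 50568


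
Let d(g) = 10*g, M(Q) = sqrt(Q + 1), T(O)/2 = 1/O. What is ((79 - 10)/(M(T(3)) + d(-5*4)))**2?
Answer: 42849/(600 - sqrt(15))**2 ≈ 0.12058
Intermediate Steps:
T(O) = 2/O
M(Q) = sqrt(1 + Q)
((79 - 10)/(M(T(3)) + d(-5*4)))**2 = ((79 - 10)/(sqrt(1 + 2/3) + 10*(-5*4)))**2 = (69/(sqrt(1 + 2*(1/3)) + 10*(-20)))**2 = (69/(sqrt(1 + 2/3) - 200))**2 = (69/(sqrt(5/3) - 200))**2 = (69/(sqrt(15)/3 - 200))**2 = (69/(-200 + sqrt(15)/3))**2 = 4761/(-200 + sqrt(15)/3)**2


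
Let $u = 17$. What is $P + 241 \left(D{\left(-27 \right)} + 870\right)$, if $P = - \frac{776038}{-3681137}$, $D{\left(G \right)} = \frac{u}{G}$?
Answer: $\frac{20824187194067}{99390699} \approx 2.0952 \cdot 10^{5}$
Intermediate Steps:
$D{\left(G \right)} = \frac{17}{G}$
$P = \frac{776038}{3681137}$ ($P = \left(-776038\right) \left(- \frac{1}{3681137}\right) = \frac{776038}{3681137} \approx 0.21081$)
$P + 241 \left(D{\left(-27 \right)} + 870\right) = \frac{776038}{3681137} + 241 \left(\frac{17}{-27} + 870\right) = \frac{776038}{3681137} + 241 \left(17 \left(- \frac{1}{27}\right) + 870\right) = \frac{776038}{3681137} + 241 \left(- \frac{17}{27} + 870\right) = \frac{776038}{3681137} + 241 \cdot \frac{23473}{27} = \frac{776038}{3681137} + \frac{5656993}{27} = \frac{20824187194067}{99390699}$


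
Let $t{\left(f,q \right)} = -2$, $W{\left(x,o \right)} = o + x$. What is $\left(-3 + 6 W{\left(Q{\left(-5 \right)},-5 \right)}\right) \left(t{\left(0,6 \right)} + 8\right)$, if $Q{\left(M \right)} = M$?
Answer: $-378$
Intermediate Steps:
$\left(-3 + 6 W{\left(Q{\left(-5 \right)},-5 \right)}\right) \left(t{\left(0,6 \right)} + 8\right) = \left(-3 + 6 \left(-5 - 5\right)\right) \left(-2 + 8\right) = \left(-3 + 6 \left(-10\right)\right) 6 = \left(-3 - 60\right) 6 = \left(-63\right) 6 = -378$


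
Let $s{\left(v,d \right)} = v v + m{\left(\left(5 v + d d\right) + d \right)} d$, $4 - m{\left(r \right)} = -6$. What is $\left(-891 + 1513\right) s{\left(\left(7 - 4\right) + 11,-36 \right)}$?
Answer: $-102008$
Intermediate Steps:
$m{\left(r \right)} = 10$ ($m{\left(r \right)} = 4 - -6 = 4 + 6 = 10$)
$s{\left(v,d \right)} = v^{2} + 10 d$ ($s{\left(v,d \right)} = v v + 10 d = v^{2} + 10 d$)
$\left(-891 + 1513\right) s{\left(\left(7 - 4\right) + 11,-36 \right)} = \left(-891 + 1513\right) \left(\left(\left(7 - 4\right) + 11\right)^{2} + 10 \left(-36\right)\right) = 622 \left(\left(3 + 11\right)^{2} - 360\right) = 622 \left(14^{2} - 360\right) = 622 \left(196 - 360\right) = 622 \left(-164\right) = -102008$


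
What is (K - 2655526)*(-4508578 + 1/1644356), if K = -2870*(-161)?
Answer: 4065410182052335188/411089 ≈ 9.8894e+12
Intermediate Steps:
K = 462070
(K - 2655526)*(-4508578 + 1/1644356) = (462070 - 2655526)*(-4508578 + 1/1644356) = -2193456*(-4508578 + 1/1644356) = -2193456*(-7413707285767/1644356) = 4065410182052335188/411089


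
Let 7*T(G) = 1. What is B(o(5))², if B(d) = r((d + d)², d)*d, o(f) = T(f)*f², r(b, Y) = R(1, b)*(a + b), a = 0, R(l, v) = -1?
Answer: 3906250000/117649 ≈ 33203.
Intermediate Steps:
T(G) = ⅐ (T(G) = (⅐)*1 = ⅐)
r(b, Y) = -b (r(b, Y) = -(0 + b) = -b)
o(f) = f²/7
B(d) = -4*d³ (B(d) = (-(d + d)²)*d = (-(2*d)²)*d = (-4*d²)*d = -4*d³)
B(o(5))² = (-4*((⅐)*5²)³)² = (-4*((⅐)*25)³)² = (-4*(25/7)³)² = (-4*15625/343)² = (-62500/343)² = 3906250000/117649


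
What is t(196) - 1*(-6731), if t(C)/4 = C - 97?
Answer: 7127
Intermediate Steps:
t(C) = -388 + 4*C (t(C) = 4*(C - 97) = 4*(-97 + C) = -388 + 4*C)
t(196) - 1*(-6731) = (-388 + 4*196) - 1*(-6731) = (-388 + 784) + 6731 = 396 + 6731 = 7127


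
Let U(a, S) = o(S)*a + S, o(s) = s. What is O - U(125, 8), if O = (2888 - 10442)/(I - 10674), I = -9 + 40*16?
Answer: -10115790/10043 ≈ -1007.2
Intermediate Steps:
I = 631 (I = -9 + 640 = 631)
U(a, S) = S + S*a (U(a, S) = S*a + S = S + S*a)
O = 7554/10043 (O = (2888 - 10442)/(631 - 10674) = -7554/(-10043) = -7554*(-1/10043) = 7554/10043 ≈ 0.75217)
O - U(125, 8) = 7554/10043 - 8*(1 + 125) = 7554/10043 - 8*126 = 7554/10043 - 1*1008 = 7554/10043 - 1008 = -10115790/10043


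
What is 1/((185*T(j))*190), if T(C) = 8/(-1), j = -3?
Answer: -1/281200 ≈ -3.5562e-6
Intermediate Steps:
T(C) = -8 (T(C) = 8*(-1) = -8)
1/((185*T(j))*190) = 1/((185*(-8))*190) = 1/(-1480*190) = 1/(-281200) = -1/281200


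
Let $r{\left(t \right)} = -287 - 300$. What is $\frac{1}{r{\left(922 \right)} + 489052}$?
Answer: $\frac{1}{488465} \approx 2.0472 \cdot 10^{-6}$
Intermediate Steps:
$r{\left(t \right)} = -587$ ($r{\left(t \right)} = -287 - 300 = -587$)
$\frac{1}{r{\left(922 \right)} + 489052} = \frac{1}{-587 + 489052} = \frac{1}{488465}$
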